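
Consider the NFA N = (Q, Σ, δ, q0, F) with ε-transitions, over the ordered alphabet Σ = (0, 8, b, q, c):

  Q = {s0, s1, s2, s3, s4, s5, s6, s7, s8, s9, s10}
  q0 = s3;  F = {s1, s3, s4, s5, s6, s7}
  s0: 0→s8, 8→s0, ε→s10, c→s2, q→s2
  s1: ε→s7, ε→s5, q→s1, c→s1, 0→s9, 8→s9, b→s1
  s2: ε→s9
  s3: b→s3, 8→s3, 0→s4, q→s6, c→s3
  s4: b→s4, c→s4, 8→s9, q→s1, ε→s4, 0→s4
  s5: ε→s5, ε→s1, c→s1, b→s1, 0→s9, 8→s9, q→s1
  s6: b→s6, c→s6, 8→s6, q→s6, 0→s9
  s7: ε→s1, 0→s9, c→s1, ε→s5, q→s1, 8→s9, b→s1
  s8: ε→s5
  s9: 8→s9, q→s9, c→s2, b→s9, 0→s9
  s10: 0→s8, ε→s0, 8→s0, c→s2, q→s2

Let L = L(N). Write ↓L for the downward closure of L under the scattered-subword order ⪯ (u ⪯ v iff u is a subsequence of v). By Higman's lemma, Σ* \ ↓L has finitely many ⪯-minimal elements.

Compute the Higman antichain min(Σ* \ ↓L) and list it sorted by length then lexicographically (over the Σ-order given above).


min(Σ*\↓L) = [08, q0].

|Q|=11, |F|=6, |δ|=54 (11 ε).
min D↑ (5 st, q0=0, F={3}): 0:0→1,8→0,b→0,q→2,c→0 1:0→1,8→3,b→1,q→4,c→1 2:0→3,8→2,b→2,q→2,c→2 3:0→3,8→3,b→3,q→3,c→3 4:0→3,8→3,b→4,q→4,c→4.
'08': N↓-sim [8, 6, 2] end={s2,s9} rej; 2/2 single-dels accept.
'q0': N↓-sim [8, 6, 2] end={s2,s9} ∉↓L; 2/2 single-dels accept.
2 words, ⪯-incomp.


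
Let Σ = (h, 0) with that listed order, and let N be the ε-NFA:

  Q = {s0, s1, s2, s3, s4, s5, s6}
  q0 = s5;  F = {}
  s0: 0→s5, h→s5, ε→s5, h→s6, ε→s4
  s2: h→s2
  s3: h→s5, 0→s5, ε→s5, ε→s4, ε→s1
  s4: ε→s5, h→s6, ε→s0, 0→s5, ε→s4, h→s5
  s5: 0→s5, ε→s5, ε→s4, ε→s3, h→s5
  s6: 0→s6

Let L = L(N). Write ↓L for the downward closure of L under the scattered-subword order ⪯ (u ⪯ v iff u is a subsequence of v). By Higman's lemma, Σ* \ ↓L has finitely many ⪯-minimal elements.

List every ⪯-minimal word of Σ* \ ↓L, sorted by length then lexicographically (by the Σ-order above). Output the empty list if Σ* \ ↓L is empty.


|Q|=7, |F|=0, |δ|=23 (11 ε).
min D↑ (1 st, q0=0, F={0}): 0:h→0,0→0 [Hopcroft].
ε ∈ L(D↑) ⇒ ↓L = ∅.

min(Σ*\↓L) = [ε].


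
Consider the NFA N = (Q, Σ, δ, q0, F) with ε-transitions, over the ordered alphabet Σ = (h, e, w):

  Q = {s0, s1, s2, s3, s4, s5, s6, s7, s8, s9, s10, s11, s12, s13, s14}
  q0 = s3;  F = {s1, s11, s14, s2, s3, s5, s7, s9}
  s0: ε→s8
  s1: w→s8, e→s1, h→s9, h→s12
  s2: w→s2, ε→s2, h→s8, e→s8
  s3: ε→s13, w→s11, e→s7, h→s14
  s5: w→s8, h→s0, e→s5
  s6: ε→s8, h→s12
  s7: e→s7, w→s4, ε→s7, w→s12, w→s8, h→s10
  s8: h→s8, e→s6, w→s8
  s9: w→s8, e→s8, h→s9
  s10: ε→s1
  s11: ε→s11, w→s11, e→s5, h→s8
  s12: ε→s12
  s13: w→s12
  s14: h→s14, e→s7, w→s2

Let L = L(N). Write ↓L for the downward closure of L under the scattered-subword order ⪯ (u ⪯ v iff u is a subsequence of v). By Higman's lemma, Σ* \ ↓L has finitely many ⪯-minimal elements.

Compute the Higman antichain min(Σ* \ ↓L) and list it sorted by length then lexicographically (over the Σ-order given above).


|Q|=15, |F|=8, |δ|=40 (8 ε).
min D↑ (9 st, q0=0, F={6}): 0:h→1,e→2,w→3 1:h→1,e→2,w→4 2:h→5,e→2,w→6 3:h→6,e→7,w→3 4:h→6,e→6,w→4 5:h→8,e→5,w→6 6:h→6,e→6,w→6 7:h→6,e→7,w→6 8:h→8,e→6,w→6 (ε-aug+det+¬).
'ew': N↓-sim [15, 10, 4] end={s12,s4,s6,s8} ∉↓L; 2/2 del acc.
'wh': |S_i|=[15, 8, 4] end={s0,s12,s6,s8} — reject; 2/2 single-dels accept.
'hwe': |S_i|=[15, 11, 5, 3] end={s12,s6,s8} ∉↓L; 3/3 single-dels accept.
'ehhe': |S_i|=[15, 10, 7, 4, 3] end={s12,s6,s8} — reject; 4/4 single-dels accept.
4 obstructions.

A = [ew, wh, hwe, ehhe].


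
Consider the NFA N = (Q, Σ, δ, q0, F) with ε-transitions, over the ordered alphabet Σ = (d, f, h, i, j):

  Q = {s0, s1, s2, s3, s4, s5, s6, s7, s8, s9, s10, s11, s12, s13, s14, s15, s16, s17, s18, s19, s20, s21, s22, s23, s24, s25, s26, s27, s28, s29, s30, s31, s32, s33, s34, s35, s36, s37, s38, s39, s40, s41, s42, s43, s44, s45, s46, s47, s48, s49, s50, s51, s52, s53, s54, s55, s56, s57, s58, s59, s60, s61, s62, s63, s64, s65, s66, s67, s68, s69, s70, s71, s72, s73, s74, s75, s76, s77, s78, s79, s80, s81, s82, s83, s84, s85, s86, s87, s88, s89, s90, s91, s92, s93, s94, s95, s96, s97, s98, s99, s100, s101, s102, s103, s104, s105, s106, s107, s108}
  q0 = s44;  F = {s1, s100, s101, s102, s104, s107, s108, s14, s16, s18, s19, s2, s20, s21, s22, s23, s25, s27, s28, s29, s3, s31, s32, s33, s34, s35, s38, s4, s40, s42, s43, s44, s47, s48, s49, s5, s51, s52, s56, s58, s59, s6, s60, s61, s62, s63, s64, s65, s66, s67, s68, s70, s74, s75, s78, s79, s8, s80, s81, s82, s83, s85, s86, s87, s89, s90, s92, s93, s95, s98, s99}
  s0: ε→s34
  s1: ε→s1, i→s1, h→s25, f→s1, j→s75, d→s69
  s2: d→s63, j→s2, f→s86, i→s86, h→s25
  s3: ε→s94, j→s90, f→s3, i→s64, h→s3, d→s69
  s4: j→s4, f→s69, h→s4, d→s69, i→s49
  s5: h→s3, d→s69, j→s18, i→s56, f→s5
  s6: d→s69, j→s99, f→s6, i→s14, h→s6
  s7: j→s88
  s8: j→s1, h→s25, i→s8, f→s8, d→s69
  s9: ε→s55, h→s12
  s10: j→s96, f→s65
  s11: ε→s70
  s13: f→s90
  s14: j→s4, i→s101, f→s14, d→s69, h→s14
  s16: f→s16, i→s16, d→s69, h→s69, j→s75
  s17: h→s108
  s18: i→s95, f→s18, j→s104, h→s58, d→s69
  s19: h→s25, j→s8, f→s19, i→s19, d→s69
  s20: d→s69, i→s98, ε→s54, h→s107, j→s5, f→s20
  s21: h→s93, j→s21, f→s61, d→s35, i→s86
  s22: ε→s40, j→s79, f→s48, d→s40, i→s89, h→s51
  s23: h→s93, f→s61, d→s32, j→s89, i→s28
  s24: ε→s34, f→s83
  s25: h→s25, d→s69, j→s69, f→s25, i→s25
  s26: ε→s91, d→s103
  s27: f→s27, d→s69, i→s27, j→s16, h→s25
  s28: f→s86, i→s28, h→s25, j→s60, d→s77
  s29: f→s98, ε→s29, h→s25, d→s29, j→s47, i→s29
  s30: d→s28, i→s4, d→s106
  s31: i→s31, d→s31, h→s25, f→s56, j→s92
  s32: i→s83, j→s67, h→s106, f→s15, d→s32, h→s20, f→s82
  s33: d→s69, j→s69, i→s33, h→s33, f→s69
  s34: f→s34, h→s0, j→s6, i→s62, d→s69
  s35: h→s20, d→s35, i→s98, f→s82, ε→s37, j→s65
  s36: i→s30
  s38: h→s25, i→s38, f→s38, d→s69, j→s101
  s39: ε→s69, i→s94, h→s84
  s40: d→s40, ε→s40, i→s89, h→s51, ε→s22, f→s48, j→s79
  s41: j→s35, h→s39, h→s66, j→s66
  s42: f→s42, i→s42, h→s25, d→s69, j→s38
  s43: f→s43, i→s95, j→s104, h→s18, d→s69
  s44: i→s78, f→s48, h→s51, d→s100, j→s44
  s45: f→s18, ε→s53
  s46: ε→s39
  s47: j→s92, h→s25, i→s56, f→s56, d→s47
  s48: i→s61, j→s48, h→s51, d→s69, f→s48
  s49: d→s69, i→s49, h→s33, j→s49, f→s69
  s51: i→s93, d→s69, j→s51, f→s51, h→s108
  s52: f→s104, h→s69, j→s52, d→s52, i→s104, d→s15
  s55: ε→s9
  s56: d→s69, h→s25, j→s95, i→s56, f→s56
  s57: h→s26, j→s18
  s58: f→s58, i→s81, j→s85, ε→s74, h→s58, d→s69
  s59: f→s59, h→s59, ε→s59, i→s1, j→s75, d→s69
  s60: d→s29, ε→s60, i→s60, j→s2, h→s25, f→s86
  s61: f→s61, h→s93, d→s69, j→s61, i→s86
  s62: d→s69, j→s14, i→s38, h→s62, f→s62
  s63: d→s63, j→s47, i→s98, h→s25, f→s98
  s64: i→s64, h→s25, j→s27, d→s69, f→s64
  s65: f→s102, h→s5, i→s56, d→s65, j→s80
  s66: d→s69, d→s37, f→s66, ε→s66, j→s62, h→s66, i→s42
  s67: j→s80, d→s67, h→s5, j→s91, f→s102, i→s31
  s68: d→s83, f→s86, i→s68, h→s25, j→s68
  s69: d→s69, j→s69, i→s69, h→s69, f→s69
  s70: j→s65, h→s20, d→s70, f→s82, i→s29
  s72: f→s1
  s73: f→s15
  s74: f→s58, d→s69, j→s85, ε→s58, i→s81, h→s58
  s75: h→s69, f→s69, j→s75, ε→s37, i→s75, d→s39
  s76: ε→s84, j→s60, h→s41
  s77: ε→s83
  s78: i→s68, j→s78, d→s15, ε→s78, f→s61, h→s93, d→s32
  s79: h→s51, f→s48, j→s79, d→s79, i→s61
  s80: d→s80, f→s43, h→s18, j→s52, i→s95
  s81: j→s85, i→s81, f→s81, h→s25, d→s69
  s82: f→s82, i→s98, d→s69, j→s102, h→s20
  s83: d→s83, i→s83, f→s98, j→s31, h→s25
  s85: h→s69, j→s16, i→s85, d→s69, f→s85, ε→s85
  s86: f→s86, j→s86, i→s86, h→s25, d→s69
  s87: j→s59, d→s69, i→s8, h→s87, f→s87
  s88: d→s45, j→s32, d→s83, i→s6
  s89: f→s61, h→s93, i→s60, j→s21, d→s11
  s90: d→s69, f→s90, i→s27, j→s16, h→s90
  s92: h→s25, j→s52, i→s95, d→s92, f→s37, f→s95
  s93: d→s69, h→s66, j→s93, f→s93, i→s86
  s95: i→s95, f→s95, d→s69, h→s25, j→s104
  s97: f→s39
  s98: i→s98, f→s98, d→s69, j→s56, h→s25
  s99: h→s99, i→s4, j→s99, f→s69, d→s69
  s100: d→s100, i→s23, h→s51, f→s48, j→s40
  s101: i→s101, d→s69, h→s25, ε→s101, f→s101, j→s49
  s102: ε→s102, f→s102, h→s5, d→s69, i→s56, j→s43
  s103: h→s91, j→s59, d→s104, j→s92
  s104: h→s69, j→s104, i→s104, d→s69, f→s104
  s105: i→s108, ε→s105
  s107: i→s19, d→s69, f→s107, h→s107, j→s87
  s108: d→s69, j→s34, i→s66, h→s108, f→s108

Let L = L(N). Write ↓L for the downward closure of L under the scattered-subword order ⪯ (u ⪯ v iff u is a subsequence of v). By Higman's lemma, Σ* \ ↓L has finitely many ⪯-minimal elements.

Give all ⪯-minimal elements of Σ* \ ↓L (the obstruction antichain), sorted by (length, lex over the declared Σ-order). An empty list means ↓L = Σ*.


A = [fd, hd, iihj, djjid, hhjjjf, idjjjh].

|Q|=109, |F|=71, |δ|=432 (30 ε).
min D↑ (70 st, q0=0, F={7}): 0:d→1,f→2,h→3,i→4,j→0 1:d→1,f→2,h→3,i→5,j→6 2:d→7,f→2,h→3,i→8,j→2 3:d→7,f→3,h→9,i→10,j→3 4:d→11,f→8,h→10,i→12,j→4 5:d→11,f→8,h→10,i→13,j→14 6:d→6,f→2,h→3,i→14,j→15 7:d→7,f→7,h→7,i→7,j→7 8:d→7,f→8,h→10,i→16,j→8 9:d→7,f→9,h→9,i→17,j→18 10:d→7,f→10,h→17,i→16,j→10 11:d→11,f→19,h→20,i→21,j→22 12:d→21,f→16,h→23,i→12,j→12 13:d→21,f→16,h→23,i→13,j→24 14:d→25,f→8,h→10,i→24,j→26 15:d→15,f→2,h→3,i→8,j→15 16:d→7,f→16,h→23,i→16,j→16 17:d→7,f→17,h→17,i→27,j→28 18:d→7,f→18,h→18,i→28,j→29 19:d→7,f→19,h→20,i→30,j→31 20:d→7,f→20,h→32,i→30,j→33 21:d→21,f→30,h→23,i→21,j→34 22:d→22,f→31,h→33,i→34,j→35 23:d→7,f→23,h→23,i→23,j→7 24:d→36,f→16,h→23,i→24,j→37 25:d→25,f→19,h→20,i→36,j→38 26:d→39,f→8,h→10,i→16,j→26 27:d→7,f→27,h→23,i→27,j→40 28:d→7,f→28,h→28,i→40,j→41 29:d→7,f→29,h→29,i→41,j→42 30:d→7,f→30,h→23,i→30,j→43 31:d→7,f→31,h→33,i→43,j→44 32:d→7,f→32,h→32,i→45,j→46 33:d→7,f→33,h→47,i→43,j→48 34:d→34,f→43,h→23,i→34,j→49 35:d→35,f→44,h→48,i→50,j→51 36:d→36,f→30,h→23,i→36,j→52 37:d→53,f→16,h→23,i→16,j→37 38:d→38,f→31,h→33,i→43,j→35 39:d→39,f→19,h→20,i→30,j→38 40:d→7,f→40,h→23,i→40,j→54 41:d→7,f→41,h→41,i→54,j→55 42:d→7,f→7,h→42,i→55,j→42 43:d→7,f→43,h→23,i→43,j→50 44:d→7,f→44,h→48,i→50,j→56 45:d→7,f→45,h→23,i→45,j→57 46:d→7,f→46,h→46,i→57,j→58 47:d→7,f→47,h→47,i→59,j→60 48:d→7,f→48,h→61,i→50,j→56 49:d→49,f→50,h→23,i→50,j→51 50:d→7,f→50,h→23,i→50,j→56 51:d→51,f→56,h→7,i→56,j→51 52:d→52,f→43,h→23,i→43,j→49 53:d→53,f→30,h→23,i→30,j→52 54:d→7,f→54,h→23,i→54,j→62 55:d→7,f→7,h→55,i→62,j→55 56:d→7,f→56,h→7,i→56,j→56 57:d→7,f→57,h→23,i→57,j→63 58:d→7,f→58,h→58,i→63,j→64 59:d→7,f→59,h→23,i→59,j→65 60:d→7,f→60,h→60,i→65,j→66 61:d→7,f→61,h→61,i→67,j→68 62:d→7,f→7,h→69,i→62,j→62 63:d→7,f→63,h→23,i→63,j→64 64:d→7,f→7,h→7,i→64,j→64 65:d→7,f→65,h→23,i→65,j→66 66:d→7,f→66,h→7,i→66,j→64 67:d→7,f→67,h→23,i→67,j→68 68:d→7,f→68,h→7,i→68,j→66 69:d→7,f→7,h→69,i→69,j→7.
'fd': N↓-sim [83, 53, 5] end={s37,s39,s69,s84,s94} rej; 2/2 single-dels accept.
'hd': |S_i|=[83, 48, 5] end={s37,s39,s69,s84,s94} rej; 2/2 del acc.
'iihj': run [83, 71, 38, 4, 1] end={s69} ∉↓L; 4/4 del acc.
'djjid': N↓-sim [83, 80, 73, 64, 31, 5] end={s37,s39,s69,s84,s94} ∉↓L; 5/5 single-dels accept.
'hhjjjf': N↓-sim [83, 48, 36, 26, 17, 10, 1] end={s69} — reject; 6/6 single-dels accept.
'idjjjh': |S_i|=[83, 71, 51, 36, 25, 11, 2] end={s69,s84} rej; 6/6 single-dels accept.
6 minimals (antichain).


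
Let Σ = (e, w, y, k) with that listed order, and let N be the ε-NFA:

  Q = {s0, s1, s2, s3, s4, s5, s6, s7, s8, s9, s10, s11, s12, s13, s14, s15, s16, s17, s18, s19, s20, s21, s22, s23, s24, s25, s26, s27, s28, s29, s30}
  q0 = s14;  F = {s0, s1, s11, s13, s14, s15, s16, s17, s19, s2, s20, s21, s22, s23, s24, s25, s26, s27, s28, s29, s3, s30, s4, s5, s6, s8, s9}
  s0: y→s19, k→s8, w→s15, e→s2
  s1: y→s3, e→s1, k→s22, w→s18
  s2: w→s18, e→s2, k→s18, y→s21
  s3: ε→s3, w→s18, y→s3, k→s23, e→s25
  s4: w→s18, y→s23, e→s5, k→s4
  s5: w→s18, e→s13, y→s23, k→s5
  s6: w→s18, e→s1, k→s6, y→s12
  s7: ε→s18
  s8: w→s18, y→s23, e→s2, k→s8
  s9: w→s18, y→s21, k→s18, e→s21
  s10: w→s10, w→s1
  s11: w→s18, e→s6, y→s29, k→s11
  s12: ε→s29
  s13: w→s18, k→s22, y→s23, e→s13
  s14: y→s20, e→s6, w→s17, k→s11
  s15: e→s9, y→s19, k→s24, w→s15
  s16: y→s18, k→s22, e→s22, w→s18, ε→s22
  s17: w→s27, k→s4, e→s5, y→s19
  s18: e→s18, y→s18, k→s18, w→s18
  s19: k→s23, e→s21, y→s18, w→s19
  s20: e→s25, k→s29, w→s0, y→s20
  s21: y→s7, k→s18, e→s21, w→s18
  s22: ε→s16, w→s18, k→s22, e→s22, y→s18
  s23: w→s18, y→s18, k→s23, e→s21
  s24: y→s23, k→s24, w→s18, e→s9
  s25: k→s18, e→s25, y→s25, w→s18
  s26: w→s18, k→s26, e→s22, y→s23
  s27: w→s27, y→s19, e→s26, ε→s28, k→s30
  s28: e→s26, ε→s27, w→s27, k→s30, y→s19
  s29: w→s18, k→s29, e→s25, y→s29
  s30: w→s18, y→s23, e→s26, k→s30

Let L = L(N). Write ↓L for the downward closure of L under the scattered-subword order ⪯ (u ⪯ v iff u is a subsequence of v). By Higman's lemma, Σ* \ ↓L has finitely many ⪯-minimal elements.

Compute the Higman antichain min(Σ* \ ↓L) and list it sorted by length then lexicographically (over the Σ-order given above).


A = [ew, kw, wyy, yek, eeky, wweey].

|Q|=31, |F|=27, |δ|=121 (7 ε).
min D↑ (26 st, q0=0, F={6}): 0:e→1,w→2,y→3,k→4 1:e→5,w→6,y→7,k→1 2:e→8,w→9,y→10,k→11 3:e→12,w→13,y→3,k→7 4:e→1,w→6,y→7,k→4 5:e→5,w→6,y→14,k→15 6:e→6,w→6,y→6,k→6 7:e→12,w→6,y→7,k→7 8:e→16,w→6,y→17,k→8 9:e→18,w→9,y→10,k→19 10:e→20,w→10,y→6,k→17 11:e→8,w→6,y→17,k→11 12:e→12,w→6,y→12,k→6 13:e→21,w→22,y→10,k→23 14:e→12,w→6,y→14,k→17 15:e→15,w→6,y→6,k→15 16:e→16,w→6,y→17,k→15 17:e→20,w→6,y→6,k→17 18:e→15,w→6,y→17,k→18 19:e→18,w→6,y→17,k→19 20:e→20,w→6,y→6,k→6 21:e→21,w→6,y→20,k→6 22:e→24,w→22,y→10,k→25 23:e→21,w→6,y→17,k→23 24:e→20,w→6,y→20,k→6 25:e→24,w→6,y→17,k→25 [Hopcroft].
'ew': run [30, 17, 1] end={s18} — reject; 2/2 del acc.
'kw': run [30, 22, 1] end={s18} ∉↓L; 2/2 single-dels accept.
'wyy': N↓-sim [30, 21, 5, 2] end={s18,s7} ∉↓L; 3/3 deletions ∈↓L.
'yek': |S_i|=[30, 16, 6, 1] end={s18} — reject; 3/3 deletions ∈↓L.
'eeky': N↓-sim [30, 17, 11, 6, 2] end={s18,s7} ∉↓L; 4/4 deletions ∈↓L.
'wweey': run [30, 21, 14, 8, 5, 2] end={s18,s7} ∉↓L; 5/5 deletions ∈↓L.
6 words, ⪯-incomp.


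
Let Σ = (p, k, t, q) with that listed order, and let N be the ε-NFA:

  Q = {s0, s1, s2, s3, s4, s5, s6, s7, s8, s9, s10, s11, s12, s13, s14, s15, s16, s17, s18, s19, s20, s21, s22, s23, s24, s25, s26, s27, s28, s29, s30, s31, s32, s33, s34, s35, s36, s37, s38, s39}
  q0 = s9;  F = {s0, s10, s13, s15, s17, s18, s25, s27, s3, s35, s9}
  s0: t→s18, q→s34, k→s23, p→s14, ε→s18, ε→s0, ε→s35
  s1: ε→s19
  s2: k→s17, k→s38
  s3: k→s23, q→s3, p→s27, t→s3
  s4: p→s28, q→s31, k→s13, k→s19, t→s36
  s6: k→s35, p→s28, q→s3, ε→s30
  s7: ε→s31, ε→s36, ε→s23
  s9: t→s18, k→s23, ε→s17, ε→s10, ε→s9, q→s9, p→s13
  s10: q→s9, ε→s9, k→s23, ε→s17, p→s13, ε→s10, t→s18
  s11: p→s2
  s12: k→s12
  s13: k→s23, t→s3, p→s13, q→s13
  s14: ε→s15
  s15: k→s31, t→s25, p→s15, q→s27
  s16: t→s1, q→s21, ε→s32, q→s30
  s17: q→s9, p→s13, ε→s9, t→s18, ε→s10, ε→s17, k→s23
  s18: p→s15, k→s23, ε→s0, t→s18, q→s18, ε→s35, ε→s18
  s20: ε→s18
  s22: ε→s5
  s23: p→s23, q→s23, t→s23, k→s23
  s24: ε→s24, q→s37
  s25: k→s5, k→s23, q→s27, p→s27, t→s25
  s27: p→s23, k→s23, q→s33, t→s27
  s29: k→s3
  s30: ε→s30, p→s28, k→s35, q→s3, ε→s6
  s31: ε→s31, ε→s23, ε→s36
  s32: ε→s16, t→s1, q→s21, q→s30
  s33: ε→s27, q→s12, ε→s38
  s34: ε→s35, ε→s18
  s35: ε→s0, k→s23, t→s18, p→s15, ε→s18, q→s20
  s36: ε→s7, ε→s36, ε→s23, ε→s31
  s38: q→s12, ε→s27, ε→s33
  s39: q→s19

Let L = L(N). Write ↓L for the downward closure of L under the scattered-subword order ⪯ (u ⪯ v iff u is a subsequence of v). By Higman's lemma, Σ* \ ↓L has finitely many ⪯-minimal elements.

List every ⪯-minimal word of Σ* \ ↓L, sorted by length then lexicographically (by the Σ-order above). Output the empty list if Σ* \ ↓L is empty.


|Q|=40, |F|=11, |δ|=118 (43 ε).
min D↑ (8 st, q0=0, F={2}): 0:p→1,k→2,t→3,q→0 1:p→1,k→2,t→4,q→1 2:p→2,k→2,t→2,q→2 3:p→5,k→2,t→3,q→3 4:p→6,k→2,t→4,q→4 5:p→5,k→2,t→7,q→6 6:p→2,k→2,t→6,q→6 7:p→6,k→2,t→7,q→6 (ε-aug+det+¬).
'k': N↓-sim [22, 6] end={s12,s23,s31,s36,s5,s7} — reject; 1/1 deletions ∈↓L.
'ptpp': run [22, 14, 8, 5, 1] end={s23} rej; 4/4 single-dels accept.
'tpqp': N↓-sim [22, 18, 12, 5, 1] end={s23} ∉↓L; 4/4 del acc.
3 words, ⪯-incomp.

Antichain: [k, ptpp, tpqp].


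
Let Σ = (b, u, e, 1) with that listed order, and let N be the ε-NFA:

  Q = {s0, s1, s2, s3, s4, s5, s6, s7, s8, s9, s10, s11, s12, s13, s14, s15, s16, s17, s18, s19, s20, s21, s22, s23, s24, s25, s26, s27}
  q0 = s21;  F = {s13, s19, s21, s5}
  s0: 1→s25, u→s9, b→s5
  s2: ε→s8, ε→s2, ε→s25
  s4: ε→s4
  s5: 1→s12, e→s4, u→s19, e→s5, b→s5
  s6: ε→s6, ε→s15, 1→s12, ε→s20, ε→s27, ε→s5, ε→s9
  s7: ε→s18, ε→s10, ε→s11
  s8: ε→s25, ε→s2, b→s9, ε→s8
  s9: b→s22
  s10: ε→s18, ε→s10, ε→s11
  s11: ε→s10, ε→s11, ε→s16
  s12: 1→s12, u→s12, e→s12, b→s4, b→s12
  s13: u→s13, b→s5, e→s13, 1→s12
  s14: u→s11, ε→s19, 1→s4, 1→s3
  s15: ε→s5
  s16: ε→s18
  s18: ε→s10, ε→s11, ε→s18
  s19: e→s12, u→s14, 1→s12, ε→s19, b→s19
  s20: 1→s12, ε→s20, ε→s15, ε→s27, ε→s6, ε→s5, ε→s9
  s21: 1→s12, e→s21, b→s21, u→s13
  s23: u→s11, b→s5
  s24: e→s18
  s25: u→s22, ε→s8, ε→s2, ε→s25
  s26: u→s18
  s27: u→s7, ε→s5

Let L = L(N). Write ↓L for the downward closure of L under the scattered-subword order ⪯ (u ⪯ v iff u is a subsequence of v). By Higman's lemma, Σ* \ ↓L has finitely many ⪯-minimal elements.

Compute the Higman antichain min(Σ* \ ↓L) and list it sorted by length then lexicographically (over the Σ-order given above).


|Q|=28, |F|=4, |δ|=77 (39 ε).
min D↑ (5 st, q0=0, F={2}): 0:b→0,u→1,e→0,1→2 1:b→3,u→1,e→1,1→2 2:b→2,u→2,e→2,1→2 3:b→3,u→4,e→3,1→2 4:b→4,u→4,e→2,1→2 (ε-aug+det+¬).
'1': N↓-sim [12, 3] end={s12,s3,s4} rej; 1/1 deletions ∈↓L.
'ubue': run [12, 11, 10, 9, 2] end={s12,s4} ∉↓L; 4/4 del acc.
2 words, ⪯-incomp.

min(Σ*\↓L) = [1, ubue].


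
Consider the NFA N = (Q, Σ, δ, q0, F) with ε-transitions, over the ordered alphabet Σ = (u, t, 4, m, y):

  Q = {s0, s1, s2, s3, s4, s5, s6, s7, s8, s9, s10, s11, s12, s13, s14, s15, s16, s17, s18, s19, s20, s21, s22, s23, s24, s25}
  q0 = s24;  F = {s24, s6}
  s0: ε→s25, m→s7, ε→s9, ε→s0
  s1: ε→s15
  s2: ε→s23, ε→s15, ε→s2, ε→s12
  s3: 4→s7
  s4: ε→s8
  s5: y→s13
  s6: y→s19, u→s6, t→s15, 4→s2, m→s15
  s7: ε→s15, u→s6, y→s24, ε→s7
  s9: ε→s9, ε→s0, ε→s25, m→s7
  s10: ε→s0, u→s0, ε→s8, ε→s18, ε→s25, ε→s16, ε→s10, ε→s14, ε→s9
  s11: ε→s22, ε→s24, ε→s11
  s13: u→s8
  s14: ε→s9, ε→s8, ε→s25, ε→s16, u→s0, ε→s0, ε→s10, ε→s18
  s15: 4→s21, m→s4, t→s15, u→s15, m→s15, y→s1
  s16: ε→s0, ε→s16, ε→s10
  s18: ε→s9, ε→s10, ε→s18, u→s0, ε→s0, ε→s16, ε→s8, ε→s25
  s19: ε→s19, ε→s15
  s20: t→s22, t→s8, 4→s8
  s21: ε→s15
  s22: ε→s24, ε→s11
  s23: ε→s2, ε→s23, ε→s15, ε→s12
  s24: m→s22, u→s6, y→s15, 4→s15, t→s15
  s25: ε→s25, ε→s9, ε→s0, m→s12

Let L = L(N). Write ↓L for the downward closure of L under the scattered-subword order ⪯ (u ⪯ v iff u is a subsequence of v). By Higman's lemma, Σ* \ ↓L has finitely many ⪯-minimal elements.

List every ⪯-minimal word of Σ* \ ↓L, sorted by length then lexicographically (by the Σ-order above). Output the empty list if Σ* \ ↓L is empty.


|Q|=26, |F|=2, |δ|=84 (54 ε).
min D↑ (3 st, q0=0, F={2}): 0:u→1,t→2,4→2,m→0,y→2 1:u→1,t→2,4→2,m→2,y→2 2:u→2,t→2,4→2,m→2,y→2.
't': N↓-sim [13, 5] end={s1,s15,s21,s4,s8} rej; 1/1 single-dels accept.
'4': N↓-sim [13, 8] end={s1,s12,s15,s2,s21,s23,s4,s8} ∉↓L; 1/1 del acc.
'y': run [13, 6] end={s1,s15,s19,s21,s4,s8} rej; 1/1 deletions ∈↓L.
'um': run [13, 10, 5] end={s1,s15,s21,s4,s8} ∉↓L; 2/2 del acc.
4 words, ⪯-incomp.

Antichain: [t, 4, y, um].


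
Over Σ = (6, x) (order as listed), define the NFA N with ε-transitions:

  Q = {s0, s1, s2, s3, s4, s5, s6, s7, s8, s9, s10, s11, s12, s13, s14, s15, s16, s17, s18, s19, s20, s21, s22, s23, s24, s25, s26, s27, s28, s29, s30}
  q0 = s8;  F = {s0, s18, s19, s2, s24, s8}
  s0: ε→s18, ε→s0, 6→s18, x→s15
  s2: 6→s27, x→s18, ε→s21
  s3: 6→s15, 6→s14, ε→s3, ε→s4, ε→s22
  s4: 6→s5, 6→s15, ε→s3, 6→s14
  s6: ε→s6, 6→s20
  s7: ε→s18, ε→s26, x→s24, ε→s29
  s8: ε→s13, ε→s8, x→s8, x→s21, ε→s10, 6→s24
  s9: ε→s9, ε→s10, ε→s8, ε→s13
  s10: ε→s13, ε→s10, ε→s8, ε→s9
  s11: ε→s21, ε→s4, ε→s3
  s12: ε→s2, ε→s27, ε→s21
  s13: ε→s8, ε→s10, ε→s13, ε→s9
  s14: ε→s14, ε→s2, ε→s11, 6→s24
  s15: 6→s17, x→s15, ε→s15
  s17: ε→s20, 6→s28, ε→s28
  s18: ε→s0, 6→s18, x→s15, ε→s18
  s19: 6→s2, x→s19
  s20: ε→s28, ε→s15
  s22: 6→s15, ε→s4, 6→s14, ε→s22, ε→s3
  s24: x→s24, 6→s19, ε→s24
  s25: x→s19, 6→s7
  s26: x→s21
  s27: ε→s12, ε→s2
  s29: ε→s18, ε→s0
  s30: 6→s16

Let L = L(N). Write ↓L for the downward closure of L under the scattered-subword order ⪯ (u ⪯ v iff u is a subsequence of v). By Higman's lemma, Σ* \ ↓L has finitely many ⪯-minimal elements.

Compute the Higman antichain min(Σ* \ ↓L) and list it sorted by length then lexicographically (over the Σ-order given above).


Antichain: [666xx].

|Q|=31, |F|=6, |δ|=80 (50 ε).
min D↑ (6 st, q0=0, F={5}): 0:6→1,x→0 1:6→2,x→1 2:6→3,x→2 3:6→3,x→4 4:6→4,x→5 5:6→5,x→5 [Hopcroft].
'666xx': N↓-sim [16, 12, 11, 10, 6, 4] end={s15,s17,s20,s28} — reject; 5/5 single-dels accept.
1 obstructions.


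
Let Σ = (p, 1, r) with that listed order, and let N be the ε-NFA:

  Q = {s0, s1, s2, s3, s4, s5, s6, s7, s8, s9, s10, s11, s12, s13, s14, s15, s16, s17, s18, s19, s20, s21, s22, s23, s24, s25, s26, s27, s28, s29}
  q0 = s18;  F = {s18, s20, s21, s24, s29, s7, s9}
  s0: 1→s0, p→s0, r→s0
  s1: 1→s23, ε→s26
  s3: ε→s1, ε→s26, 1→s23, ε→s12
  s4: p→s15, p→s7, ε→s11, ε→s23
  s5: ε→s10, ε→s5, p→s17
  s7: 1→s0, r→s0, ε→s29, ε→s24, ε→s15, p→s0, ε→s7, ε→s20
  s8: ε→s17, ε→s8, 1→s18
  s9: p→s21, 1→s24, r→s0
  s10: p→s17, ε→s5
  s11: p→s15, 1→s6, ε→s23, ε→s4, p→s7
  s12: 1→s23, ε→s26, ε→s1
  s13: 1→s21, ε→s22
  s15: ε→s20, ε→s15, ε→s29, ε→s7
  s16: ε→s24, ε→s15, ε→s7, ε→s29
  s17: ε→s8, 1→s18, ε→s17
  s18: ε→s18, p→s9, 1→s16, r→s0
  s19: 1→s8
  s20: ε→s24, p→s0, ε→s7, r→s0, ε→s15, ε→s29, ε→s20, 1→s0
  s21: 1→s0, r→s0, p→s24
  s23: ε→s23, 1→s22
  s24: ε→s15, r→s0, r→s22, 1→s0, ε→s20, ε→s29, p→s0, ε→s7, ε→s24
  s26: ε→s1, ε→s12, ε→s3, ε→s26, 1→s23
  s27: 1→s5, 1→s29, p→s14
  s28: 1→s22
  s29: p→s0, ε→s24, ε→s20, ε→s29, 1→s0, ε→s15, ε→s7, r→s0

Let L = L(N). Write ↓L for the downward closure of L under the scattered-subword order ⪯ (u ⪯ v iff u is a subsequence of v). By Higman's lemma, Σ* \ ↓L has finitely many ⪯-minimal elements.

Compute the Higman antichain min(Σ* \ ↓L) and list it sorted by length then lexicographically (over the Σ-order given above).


Antichain: [r, 1p, 11, pp1, pppp].

|Q|=30, |F|=7, |δ|=97 (52 ε).
min D↑ (5 st, q0=0, F={3}): 0:p→1,1→2,r→3 1:p→4,1→2,r→3 2:p→3,1→3,r→3 3:p→3,1→3,r→3 4:p→2,1→3,r→3.
'r': |S_i|=[11, 2] end={s0,s22} ∉↓L; 1/1 deletions ∈↓L.
'1p': run [11, 8, 1] end={s0} ∉↓L; 2/2 single-dels accept.
'11': run [11, 8, 1] end={s0} rej; 2/2 del acc.
'pp1': run [11, 9, 8, 1] end={s0} — reject; 3/3 del acc.
'pppp': |S_i|=[11, 9, 8, 7, 1] end={s0} rej; 4/4 del acc.
5 words, ⪯-incomp.


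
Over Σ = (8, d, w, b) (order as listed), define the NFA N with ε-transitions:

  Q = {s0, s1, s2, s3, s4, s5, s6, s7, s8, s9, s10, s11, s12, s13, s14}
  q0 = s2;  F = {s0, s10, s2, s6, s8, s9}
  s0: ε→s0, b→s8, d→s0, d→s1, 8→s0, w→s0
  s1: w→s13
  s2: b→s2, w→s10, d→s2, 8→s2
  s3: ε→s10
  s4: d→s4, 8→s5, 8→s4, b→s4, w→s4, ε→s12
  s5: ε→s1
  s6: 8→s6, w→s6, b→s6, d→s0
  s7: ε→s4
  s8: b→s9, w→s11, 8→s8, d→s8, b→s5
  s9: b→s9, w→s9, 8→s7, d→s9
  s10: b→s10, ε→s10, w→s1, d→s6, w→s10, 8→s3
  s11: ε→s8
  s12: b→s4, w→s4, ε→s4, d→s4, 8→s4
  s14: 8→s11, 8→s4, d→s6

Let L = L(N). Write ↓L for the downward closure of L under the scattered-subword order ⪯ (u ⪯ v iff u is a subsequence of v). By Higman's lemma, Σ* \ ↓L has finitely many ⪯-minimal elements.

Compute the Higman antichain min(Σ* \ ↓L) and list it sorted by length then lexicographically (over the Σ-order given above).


|Q|=15, |F|=6, |δ|=48 (8 ε).
min D↑ (7 st, q0=0, F={6}): 0:8→0,d→0,w→1,b→0 1:8→1,d→2,w→1,b→1 2:8→2,d→3,w→2,b→2 3:8→3,d→3,w→3,b→4 4:8→4,d→4,w→4,b→5 5:8→6,d→5,w→5,b→5 6:8→6,d→6,w→6,b→6.
'wddbb8': |S_i|=[14, 13, 11, 10, 9, 7, 6] end={s1,s12,s13,s4,s5,s7} ∉↓L; 6/6 single-dels accept.
1 minimals (antichain).

A = [wddbb8].


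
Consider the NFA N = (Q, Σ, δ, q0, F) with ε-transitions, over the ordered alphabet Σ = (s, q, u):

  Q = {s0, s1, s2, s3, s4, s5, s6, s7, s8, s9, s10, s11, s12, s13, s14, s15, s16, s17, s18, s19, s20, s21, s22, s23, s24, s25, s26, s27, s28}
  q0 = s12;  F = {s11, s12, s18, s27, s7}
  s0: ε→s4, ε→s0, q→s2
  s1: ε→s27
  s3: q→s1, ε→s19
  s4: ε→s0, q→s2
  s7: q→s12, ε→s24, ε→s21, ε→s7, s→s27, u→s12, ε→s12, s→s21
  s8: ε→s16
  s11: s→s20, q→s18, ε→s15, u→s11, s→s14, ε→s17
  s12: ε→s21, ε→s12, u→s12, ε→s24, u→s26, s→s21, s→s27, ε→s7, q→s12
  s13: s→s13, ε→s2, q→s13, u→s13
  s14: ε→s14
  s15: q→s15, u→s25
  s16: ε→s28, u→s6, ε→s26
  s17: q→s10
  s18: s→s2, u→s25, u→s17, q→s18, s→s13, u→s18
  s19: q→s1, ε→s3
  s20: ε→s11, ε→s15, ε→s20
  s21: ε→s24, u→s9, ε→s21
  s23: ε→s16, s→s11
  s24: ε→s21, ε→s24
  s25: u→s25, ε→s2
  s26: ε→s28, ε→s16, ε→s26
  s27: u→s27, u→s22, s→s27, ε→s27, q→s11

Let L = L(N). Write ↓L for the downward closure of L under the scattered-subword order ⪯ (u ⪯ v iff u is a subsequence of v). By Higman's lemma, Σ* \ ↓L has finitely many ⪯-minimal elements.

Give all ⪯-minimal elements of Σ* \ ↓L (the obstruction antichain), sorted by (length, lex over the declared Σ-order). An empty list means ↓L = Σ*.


|Q|=29, |F|=5, |δ|=71 (34 ε).
min D↑ (5 st, q0=0, F={4}): 0:s→1,q→0,u→0 1:s→1,q→2,u→1 2:s→2,q→3,u→2 3:s→4,q→3,u→3 4:s→4,q→4,u→4 (ε-aug+det+¬).
'sqqs': run [21, 15, 10, 7, 2] end={s13,s2} — reject; 4/4 single-dels accept.
1 minimals (antichain).

Antichain: [sqqs].


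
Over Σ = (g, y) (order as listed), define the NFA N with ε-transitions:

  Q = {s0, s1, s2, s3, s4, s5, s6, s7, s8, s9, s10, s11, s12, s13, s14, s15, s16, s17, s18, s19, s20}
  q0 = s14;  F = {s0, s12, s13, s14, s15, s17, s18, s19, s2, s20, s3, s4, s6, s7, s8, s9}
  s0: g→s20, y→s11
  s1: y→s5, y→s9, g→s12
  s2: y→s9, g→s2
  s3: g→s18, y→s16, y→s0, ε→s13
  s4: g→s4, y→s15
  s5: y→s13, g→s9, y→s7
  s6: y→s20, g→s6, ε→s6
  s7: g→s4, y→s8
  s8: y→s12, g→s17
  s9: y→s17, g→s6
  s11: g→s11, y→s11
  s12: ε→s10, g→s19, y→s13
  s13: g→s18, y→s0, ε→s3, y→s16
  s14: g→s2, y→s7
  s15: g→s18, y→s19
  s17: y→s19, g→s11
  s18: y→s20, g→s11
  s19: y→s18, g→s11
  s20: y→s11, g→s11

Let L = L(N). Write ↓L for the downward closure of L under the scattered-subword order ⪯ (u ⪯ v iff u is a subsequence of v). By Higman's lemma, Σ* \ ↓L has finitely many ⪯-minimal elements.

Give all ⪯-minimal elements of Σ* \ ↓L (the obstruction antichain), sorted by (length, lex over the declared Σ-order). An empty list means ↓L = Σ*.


|Q|=21, |F|=16, |δ|=46 (4 ε).
min D↑ (16 st, q0=0, F={11}): 0:g→1,y→2 1:g→1,y→3 2:g→4,y→5 3:g→6,y→7 4:g→4,y→8 5:g→7,y→9 6:g→6,y→10 7:g→11,y→12 8:g→13,y→12 9:g→12,y→14 10:g→11,y→11 11:g→11,y→11 12:g→11,y→13 13:g→11,y→10 14:g→13,y→15 15:g→10,y→11 (ε-aug+det+¬).
'gyyg': run [19, 10, 8, 5, 1] end={s11} rej; 4/4 deletions ∈↓L.
'yygg': |S_i|=[19, 17, 13, 5, 1] end={s11} — reject; 4/4 del acc.
'gygyy': |S_i|=[19, 10, 8, 4, 2, 1] end={s11} ∉↓L; 5/5 single-dels accept.
'yyyyyy': N↓-sim [19, 17, 13, 10, 7, 4, 1] end={s11} — reject; 6/6 single-dels accept.
4 obstructions.

min(Σ*\↓L) = [gyyg, yygg, gygyy, yyyyyy].


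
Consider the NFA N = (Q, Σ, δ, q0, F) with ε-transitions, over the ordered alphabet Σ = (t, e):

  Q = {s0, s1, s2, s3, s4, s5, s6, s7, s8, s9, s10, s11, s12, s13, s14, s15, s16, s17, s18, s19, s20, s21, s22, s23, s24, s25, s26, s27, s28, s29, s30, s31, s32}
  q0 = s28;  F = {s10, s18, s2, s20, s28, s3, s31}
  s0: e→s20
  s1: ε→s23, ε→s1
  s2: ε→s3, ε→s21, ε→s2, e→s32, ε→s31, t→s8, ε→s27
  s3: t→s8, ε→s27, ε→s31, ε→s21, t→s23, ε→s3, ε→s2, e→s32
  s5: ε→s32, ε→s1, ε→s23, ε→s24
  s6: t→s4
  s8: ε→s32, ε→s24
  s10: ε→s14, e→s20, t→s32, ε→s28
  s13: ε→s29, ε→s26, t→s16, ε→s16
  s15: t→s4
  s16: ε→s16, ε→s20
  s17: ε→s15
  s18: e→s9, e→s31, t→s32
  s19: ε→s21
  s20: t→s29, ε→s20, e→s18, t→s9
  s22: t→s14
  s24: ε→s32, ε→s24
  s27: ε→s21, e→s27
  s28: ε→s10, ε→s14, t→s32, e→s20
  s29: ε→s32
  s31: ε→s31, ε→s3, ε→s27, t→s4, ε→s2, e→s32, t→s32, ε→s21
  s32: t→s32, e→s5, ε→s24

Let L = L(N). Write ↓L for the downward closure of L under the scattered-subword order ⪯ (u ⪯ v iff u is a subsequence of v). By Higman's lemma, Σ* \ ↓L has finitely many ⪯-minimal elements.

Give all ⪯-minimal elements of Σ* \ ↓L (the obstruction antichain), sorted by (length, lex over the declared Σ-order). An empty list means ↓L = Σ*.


|Q|=33, |F|=7, |δ|=66 (40 ε).
min D↑ (5 st, q0=0, F={1}): 0:t→1,e→2 1:t→1,e→1 2:t→1,e→3 3:t→1,e→4 4:t→1,e→1 [Hopcroft].
't': N↓-sim [19, 9] end={s1,s23,s24,s29,s32,s4,s5,s8,s9} ∉↓L; 1/1 deletions ∈↓L.
'eeee': run [19, 16, 14, 13, 7] end={s1,s21,s23,s24,s27,s32,s5} — reject; 4/4 single-dels accept.
2 obstructions.

Antichain: [t, eeee].


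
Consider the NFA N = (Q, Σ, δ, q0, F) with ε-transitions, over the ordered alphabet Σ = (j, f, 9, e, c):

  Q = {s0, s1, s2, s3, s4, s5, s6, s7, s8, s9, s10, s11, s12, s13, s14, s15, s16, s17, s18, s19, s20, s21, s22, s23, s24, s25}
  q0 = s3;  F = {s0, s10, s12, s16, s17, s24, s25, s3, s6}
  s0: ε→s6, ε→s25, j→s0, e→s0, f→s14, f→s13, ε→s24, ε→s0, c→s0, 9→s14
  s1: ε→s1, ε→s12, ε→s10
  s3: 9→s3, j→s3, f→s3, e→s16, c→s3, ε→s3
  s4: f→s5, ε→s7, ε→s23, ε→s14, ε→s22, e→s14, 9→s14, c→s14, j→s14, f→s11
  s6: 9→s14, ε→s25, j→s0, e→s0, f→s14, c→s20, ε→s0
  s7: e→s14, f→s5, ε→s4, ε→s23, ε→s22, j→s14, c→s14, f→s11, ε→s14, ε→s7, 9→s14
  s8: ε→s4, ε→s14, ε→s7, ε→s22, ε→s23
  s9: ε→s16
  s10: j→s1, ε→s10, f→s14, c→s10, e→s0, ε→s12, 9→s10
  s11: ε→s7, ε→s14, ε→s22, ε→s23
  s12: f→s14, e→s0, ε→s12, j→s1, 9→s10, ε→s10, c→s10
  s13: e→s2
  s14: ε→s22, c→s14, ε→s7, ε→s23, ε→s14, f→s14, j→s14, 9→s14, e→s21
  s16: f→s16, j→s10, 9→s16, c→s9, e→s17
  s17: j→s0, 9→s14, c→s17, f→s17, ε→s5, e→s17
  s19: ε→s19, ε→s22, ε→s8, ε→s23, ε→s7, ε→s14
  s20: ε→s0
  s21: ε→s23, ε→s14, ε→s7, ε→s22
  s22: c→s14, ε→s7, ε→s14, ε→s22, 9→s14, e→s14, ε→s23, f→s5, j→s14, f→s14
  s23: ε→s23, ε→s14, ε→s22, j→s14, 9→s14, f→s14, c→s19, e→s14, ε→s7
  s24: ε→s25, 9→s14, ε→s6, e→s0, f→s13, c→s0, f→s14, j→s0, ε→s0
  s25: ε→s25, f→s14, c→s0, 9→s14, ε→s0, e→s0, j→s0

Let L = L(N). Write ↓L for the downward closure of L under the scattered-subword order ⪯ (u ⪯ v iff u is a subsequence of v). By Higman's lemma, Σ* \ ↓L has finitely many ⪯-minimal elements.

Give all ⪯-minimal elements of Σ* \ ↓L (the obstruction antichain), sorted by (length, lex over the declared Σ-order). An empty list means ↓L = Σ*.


|Q|=26, |F|=9, |δ|=138 (62 ε).
min D↑ (6 st, q0=0, F={4}): 0:j→0,f→0,9→0,e→1,c→0 1:j→2,f→1,9→1,e→3,c→1 2:j→2,f→4,9→2,e→5,c→2 3:j→5,f→3,9→4,e→3,c→3 4:j→4,f→4,9→4,e→4,c→4 5:j→5,f→4,9→4,e→5,c→5 (ε-aug+det+¬).
'ejf': run [24, 23, 20, 12] end={s11,s13,s14,s19,s2,s21,s22,s23,s4,s5,s7,s8} rej; 3/3 single-dels accept.
'ee9': |S_i|=[24, 23, 18, 10] end={s11,s14,s19,s21,s22,s23,s4,s5,s7,s8} ∉↓L; 3/3 deletions ∈↓L.
2 obstructions.

Antichain: [ejf, ee9].


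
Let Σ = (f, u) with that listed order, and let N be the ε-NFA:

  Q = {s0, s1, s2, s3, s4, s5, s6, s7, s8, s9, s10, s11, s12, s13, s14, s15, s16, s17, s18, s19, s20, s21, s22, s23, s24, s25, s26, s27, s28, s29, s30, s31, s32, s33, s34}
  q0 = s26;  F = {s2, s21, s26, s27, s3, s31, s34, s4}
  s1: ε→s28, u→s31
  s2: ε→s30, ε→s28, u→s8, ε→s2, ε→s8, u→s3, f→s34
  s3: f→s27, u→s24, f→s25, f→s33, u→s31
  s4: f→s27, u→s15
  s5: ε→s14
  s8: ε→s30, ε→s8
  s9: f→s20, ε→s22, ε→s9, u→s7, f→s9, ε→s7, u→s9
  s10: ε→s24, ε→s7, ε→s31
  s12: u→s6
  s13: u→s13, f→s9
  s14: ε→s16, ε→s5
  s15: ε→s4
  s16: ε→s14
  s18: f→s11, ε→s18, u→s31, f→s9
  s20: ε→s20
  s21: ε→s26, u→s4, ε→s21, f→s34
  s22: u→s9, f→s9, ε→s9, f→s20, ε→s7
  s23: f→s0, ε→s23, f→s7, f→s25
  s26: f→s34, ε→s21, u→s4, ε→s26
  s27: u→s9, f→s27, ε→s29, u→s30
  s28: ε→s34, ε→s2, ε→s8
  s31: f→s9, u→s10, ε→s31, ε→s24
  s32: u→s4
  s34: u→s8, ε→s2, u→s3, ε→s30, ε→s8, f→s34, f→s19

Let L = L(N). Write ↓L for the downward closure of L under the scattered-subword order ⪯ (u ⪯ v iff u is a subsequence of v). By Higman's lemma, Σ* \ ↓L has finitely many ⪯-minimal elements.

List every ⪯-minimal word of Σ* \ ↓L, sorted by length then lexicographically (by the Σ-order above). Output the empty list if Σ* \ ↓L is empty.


min(Σ*\↓L) = [ufu, fuuf].

|Q|=35, |F|=8, |δ|=77 (36 ε).
min D↑ (7 st, q0=0, F={6}): 0:f→1,u→2 1:f→1,u→3 2:f→4,u→2 3:f→4,u→5 4:f→4,u→6 5:f→6,u→5 6:f→6,u→6 (ε-aug+det+¬).
'ufu': run [22, 16, 9, 5] end={s20,s22,s30,s7,s9} — reject; 3/3 del acc.
'fuuf': |S_i|=[22, 18, 14, 8, 4] end={s20,s22,s7,s9} — reject; 4/4 deletions ∈↓L.
2 minimals (antichain).


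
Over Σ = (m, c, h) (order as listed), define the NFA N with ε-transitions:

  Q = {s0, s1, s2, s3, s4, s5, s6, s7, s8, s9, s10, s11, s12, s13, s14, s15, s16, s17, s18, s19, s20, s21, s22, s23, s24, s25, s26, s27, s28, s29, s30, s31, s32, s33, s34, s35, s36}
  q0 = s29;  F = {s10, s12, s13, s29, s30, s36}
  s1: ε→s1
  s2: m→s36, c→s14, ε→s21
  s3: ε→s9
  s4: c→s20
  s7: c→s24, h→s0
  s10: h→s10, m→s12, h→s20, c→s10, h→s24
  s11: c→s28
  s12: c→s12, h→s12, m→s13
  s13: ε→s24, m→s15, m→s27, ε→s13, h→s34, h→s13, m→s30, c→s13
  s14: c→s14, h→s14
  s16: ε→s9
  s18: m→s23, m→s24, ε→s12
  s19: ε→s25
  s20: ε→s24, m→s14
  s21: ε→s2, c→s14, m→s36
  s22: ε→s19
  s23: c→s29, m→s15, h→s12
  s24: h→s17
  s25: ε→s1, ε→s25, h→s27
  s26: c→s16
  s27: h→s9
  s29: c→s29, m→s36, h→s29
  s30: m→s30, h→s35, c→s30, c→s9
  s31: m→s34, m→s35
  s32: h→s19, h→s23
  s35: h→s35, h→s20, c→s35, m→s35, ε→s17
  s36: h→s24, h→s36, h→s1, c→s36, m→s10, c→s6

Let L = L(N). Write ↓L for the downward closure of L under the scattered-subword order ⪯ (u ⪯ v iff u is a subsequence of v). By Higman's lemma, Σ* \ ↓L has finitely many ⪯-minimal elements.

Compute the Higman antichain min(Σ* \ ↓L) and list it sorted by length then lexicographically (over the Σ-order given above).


|Q|=37, |F|=6, |δ|=69 (14 ε).
min D↑ (7 st, q0=0, F={6}): 0:m→1,c→0,h→0 1:m→2,c→1,h→1 2:m→3,c→2,h→2 3:m→4,c→3,h→3 4:m→5,c→4,h→4 5:m→5,c→5,h→6 6:m→6,c→6,h→6 (ε-aug+det+¬).
'mmmmmh': |S_i|=[17, 16, 13, 12, 11, 9, 6] end={s14,s17,s20,s24,s35,s9} — reject; 6/6 single-dels accept.
1 obstructions.

A = [mmmmmh].


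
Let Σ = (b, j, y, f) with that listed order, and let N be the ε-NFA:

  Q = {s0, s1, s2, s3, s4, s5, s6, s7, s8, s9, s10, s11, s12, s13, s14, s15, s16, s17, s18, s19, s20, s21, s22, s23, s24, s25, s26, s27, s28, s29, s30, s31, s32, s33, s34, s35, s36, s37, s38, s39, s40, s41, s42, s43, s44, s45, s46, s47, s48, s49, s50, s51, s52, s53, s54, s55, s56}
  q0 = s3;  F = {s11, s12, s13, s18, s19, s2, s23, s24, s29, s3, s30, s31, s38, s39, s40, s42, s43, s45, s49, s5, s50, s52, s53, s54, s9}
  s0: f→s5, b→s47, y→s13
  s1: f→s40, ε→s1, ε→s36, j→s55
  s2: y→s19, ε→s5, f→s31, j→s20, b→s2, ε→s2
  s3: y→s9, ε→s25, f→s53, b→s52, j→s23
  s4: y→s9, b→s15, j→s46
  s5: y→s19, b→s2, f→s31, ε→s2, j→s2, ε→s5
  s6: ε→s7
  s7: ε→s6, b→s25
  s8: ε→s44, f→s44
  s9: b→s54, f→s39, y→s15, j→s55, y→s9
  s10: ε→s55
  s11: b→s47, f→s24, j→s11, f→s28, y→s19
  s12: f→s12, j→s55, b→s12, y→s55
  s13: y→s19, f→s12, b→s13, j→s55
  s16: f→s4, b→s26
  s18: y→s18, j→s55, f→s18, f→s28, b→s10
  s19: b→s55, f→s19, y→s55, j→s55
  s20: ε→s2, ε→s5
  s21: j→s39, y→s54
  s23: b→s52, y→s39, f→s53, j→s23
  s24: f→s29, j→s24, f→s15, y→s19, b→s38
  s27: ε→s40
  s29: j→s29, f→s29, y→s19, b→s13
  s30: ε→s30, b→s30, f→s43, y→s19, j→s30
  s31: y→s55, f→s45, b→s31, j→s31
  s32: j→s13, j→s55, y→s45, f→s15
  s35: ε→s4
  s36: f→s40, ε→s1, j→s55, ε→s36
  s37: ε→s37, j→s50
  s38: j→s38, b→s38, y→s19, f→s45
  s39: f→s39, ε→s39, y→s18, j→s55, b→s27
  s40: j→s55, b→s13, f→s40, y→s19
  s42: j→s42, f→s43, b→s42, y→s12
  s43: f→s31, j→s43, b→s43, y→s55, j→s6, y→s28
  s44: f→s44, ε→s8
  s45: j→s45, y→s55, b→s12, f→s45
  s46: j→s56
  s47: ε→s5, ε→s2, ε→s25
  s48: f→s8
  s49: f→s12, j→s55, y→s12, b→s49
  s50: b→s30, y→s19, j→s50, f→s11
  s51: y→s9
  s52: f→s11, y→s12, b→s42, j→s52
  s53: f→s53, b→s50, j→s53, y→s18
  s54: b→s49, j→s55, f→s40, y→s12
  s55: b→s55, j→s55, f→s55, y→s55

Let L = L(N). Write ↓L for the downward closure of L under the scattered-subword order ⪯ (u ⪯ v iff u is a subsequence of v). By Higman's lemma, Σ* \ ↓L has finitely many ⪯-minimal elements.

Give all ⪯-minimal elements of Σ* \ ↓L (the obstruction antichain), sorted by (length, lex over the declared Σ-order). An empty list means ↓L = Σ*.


|Q|=57, |F|=25, |δ|=159 (24 ε).
min D↑ (25 st, q0=0, F={10}): 0:b→1,j→2,y→3,f→4 1:b→5,j→1,y→6,f→7 2:b→1,j→2,y→8,f→4 3:b→9,j→10,y→3,f→8 4:b→11,j→4,y→12,f→4 5:b→5,j→5,y→6,f→13 6:b→6,j→10,y→10,f→6 7:b→14,j→7,y→15,f→16 8:b→17,j→10,y→12,f→8 9:b→18,j→10,y→6,f→17 10:b→10,j→10,y→10,f→10 11:b→19,j→11,y→15,f→7 12:b→10,j→10,y→12,f→12 13:b→13,j→13,y→10,f→20 14:b→14,j→14,y→15,f→20 15:b→10,j→10,y→10,f→15 16:b→21,j→16,y→15,f→22 17:b→23,j→10,y→15,f→17 18:b→18,j→10,y→6,f→6 19:b→19,j→19,y→15,f→13 20:b→20,j→20,y→10,f→24 21:b→21,j→21,y→15,f→24 22:b→23,j→22,y→15,f→22 23:b→23,j→10,y→15,f→6 24:b→6,j→24,y→10,f→24 [Hopcroft].
'yj': |S_i|=[35, 14, 1] end={s55} — reject; 2/2 del acc.
'byy': run [35, 29, 4, 1] end={s55} — reject; 3/3 deletions ∈↓L.
'fyb': N↓-sim [35, 28, 5, 2] end={s10,s55} rej; 3/3 del acc.
'bbfy': |S_i|=[35, 29, 19, 10, 2] end={s28,s55} rej; 4/4 deletions ∈↓L.
'jyyb': run [35, 31, 10, 5, 2] end={s10,s55} ∉↓L; 4/4 del acc.
'bfffbj': |S_i|=[35, 29, 21, 12, 8, 4, 1] end={s55} — reject; 6/6 deletions ∈↓L.
6 obstructions.

min(Σ*\↓L) = [yj, byy, fyb, bbfy, jyyb, bfffbj].
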